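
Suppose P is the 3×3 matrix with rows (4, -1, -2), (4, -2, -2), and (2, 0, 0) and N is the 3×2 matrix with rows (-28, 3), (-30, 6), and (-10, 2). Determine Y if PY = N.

Left-multiplying both sides by P⁻¹ gives Y = P⁻¹N.
det P = -4; the adjugate gives P⁻¹ = [[0, 0, 1/2], [1, -1, 0], [-1, 1/2, 1]].
Y = P⁻¹N = [[0, 0, 1/2], [1, -1, 0], [-1, 1/2, 1]] · [[-28, 3], [-30, 6], [-10, 2]] = [[-5, 1], [2, -3], [3, 2]].

Y = [[-5, 1], [2, -3], [3, 2]]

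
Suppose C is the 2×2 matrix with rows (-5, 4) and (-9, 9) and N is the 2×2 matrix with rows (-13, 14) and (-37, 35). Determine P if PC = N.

P = [[-1, 2], [2, 3]]

Right-multiplying both sides by C⁻¹ gives P = NC⁻¹.
det C = -9, so C⁻¹ = [[-1, 4/9], [-1, 5/9]].
P = NC⁻¹ = [[-13, 14], [-37, 35]] · [[-1, 4/9], [-1, 5/9]] = [[-1, 2], [2, 3]].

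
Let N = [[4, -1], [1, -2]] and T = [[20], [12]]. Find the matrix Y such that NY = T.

Y = [[4], [-4]]

Left-multiplying both sides by N⁻¹ gives Y = N⁻¹T.
det N = -7; the adjugate gives N⁻¹ = [[2/7, -1/7], [1/7, -4/7]].
Y = N⁻¹T = [[2/7, -1/7], [1/7, -4/7]] · [[20], [12]] = [[4], [-4]].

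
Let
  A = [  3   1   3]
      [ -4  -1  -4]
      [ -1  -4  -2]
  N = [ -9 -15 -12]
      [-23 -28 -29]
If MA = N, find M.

M = [[-6, -3, 3], [1, 5, 6]]

Right-multiplying both sides by A⁻¹ gives M = NA⁻¹.
det A = -1, so A⁻¹ = [[14, 10, 1], [4, 3, 0], [-15, -11, -1]].
M = NA⁻¹ = [[-9, -15, -12], [-23, -28, -29]] · [[14, 10, 1], [4, 3, 0], [-15, -11, -1]] = [[-6, -3, 3], [1, 5, 6]].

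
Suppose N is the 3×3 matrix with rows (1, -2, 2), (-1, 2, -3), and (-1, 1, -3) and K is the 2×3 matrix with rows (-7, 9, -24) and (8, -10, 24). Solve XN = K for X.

Right-multiplying both sides by N⁻¹ gives X = KN⁻¹.
N has determinant -1; N⁻¹ = [[3, 4, -2], [0, 1, -1], [-1, -1, 0]].
X = KN⁻¹ = [[-7, 9, -24], [8, -10, 24]] · [[3, 4, -2], [0, 1, -1], [-1, -1, 0]] = [[3, 5, 5], [0, -2, -6]].

X = [[3, 5, 5], [0, -2, -6]]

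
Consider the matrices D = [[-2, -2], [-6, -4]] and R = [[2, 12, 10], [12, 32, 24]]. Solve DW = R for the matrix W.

W = [[-4, -4, -2], [3, -2, -3]]

Since D multiplies W on the left, W = D⁻¹R.
D has determinant -4; D⁻¹ = [[1, -1/2], [-3/2, 1/2]].
W = D⁻¹R = [[1, -1/2], [-3/2, 1/2]] · [[2, 12, 10], [12, 32, 24]] = [[-4, -4, -2], [3, -2, -3]].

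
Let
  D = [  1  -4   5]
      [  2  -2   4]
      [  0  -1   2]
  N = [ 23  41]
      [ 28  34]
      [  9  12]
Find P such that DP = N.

D is on the left of P, so left-multiply by D⁻¹: P = D⁻¹N.
det D = 6; the adjugate gives D⁻¹ = [[0, 1/2, -1], [-2/3, 1/3, 1], [-1/3, 1/6, 1]].
P = D⁻¹N = [[0, 1/2, -1], [-2/3, 1/3, 1], [-1/3, 1/6, 1]] · [[23, 41], [28, 34], [9, 12]] = [[5, 5], [3, -4], [6, 4]].

P = [[5, 5], [3, -4], [6, 4]]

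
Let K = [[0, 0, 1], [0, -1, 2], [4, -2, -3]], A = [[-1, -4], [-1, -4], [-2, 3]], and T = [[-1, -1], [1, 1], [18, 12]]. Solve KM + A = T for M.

M = [[4, 5], [-2, 1], [0, 3]]

KM = T − A = [[0, 3], [2, 5], [20, 9]].
K is on the left of M, so left-multiply by K⁻¹: M = K⁻¹(T − A).
det K = 4, so K⁻¹ = [[7/4, -1/2, 1/4], [2, -1, 0], [1, 0, 0]].
M = K⁻¹(T − A) = [[4, 5], [-2, 1], [0, 3]].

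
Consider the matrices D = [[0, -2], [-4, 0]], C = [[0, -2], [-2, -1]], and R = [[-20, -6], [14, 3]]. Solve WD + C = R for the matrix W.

WD = R − C = [[-20, -4], [16, 4]].
D is on the right of W, so right-multiply by D⁻¹: W = (R − C)D⁻¹.
det D = -8, so D⁻¹ = [[0, -1/4], [-1/2, 0]].
W = (R − C)D⁻¹ = [[2, 5], [-2, -4]].

W = [[2, 5], [-2, -4]]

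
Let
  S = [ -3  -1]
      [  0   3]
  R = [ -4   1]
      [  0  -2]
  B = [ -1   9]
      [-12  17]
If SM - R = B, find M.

SM = B + R = [[-5, 10], [-12, 15]].
Since S multiplies M on the left, M = S⁻¹(B + R).
det S = -9; the adjugate gives S⁻¹ = [[-1/3, -1/9], [0, 1/3]].
M = S⁻¹(B + R) = [[3, -5], [-4, 5]].

M = [[3, -5], [-4, 5]]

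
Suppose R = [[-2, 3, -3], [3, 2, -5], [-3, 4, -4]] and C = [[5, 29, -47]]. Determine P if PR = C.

P = [[-1, 6, 5]]

Right-multiplying both sides by R⁻¹ gives P = CR⁻¹.
det R = 3, so R⁻¹ = [[4, 0, -3], [9, -1/3, -19/3], [6, -1/3, -13/3]].
P = CR⁻¹ = [[5, 29, -47]] · [[4, 0, -3], [9, -1/3, -19/3], [6, -1/3, -13/3]] = [[-1, 6, 5]].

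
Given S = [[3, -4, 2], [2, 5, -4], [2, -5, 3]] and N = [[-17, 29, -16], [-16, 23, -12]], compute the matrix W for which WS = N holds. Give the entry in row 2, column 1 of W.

Since S sits to the right of W, W = NS⁻¹.
det S = 1, so S⁻¹ = [[-5, 2, 6], [-14, 5, 16], [-20, 7, 23]].
W = NS⁻¹ = [[-17, 29, -16], [-16, 23, -12]] · [[-5, 2, 6], [-14, 5, 16], [-20, 7, 23]] = [[-1, -1, -6], [-2, -1, -4]].

-2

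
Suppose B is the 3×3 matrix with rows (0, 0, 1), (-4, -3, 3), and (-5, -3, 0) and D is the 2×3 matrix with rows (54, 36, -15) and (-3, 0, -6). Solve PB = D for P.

P = [[3, -6, -6], [3, -3, 3]]

Since B sits to the right of P, P = DB⁻¹.
B has determinant -3; B⁻¹ = [[-3, 1, -1], [5, -5/3, 4/3], [1, 0, 0]].
P = DB⁻¹ = [[54, 36, -15], [-3, 0, -6]] · [[-3, 1, -1], [5, -5/3, 4/3], [1, 0, 0]] = [[3, -6, -6], [3, -3, 3]].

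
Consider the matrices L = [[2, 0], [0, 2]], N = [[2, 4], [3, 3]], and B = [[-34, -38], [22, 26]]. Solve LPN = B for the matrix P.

Left-multiply by L⁻¹ and right-multiply by N⁻¹: P = L⁻¹BN⁻¹.
det L = 4, so L⁻¹ = [[1/2, 0], [0, 1/2]].
det N = -6, so N⁻¹ = [[-1/2, 2/3], [1/2, -1/3]].
L⁻¹B = [[-17, -19], [11, 13]].
P = (L⁻¹B)N⁻¹ = [[-1, -5], [1, 3]].

P = [[-1, -5], [1, 3]]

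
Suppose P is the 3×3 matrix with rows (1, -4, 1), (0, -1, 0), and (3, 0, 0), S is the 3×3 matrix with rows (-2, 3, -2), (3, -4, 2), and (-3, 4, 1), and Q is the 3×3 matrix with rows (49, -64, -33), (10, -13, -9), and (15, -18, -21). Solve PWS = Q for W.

W = P⁻¹QS⁻¹ (apply P⁻¹ on the left and S⁻¹ on the right).
P has determinant 3; P⁻¹ = [[0, 0, 1/3], [0, -1, 0], [1, -4, -1/3]].
S has determinant -3; S⁻¹ = [[4, 11/3, 2/3], [3, 8/3, 2/3], [0, 1/3, 1/3]].
P⁻¹Q = [[5, -6, -7], [-10, 13, 9], [4, -6, 10]].
W = (P⁻¹Q)S⁻¹ = [[2, 0, -3], [-1, 1, 5], [-2, 2, 2]].

W = [[2, 0, -3], [-1, 1, 5], [-2, 2, 2]]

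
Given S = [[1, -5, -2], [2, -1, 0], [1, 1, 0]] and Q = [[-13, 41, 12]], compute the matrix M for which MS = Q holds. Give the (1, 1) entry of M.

S is on the right of M, so right-multiply by S⁻¹: M = QS⁻¹.
S has determinant -6; S⁻¹ = [[0, 1/3, 1/3], [0, -1/3, 2/3], [-1/2, 1, -3/2]].
M = QS⁻¹ = [[-13, 41, 12]] · [[0, 1/3, 1/3], [0, -1/3, 2/3], [-1/2, 1, -3/2]] = [[-6, -6, 5]].

-6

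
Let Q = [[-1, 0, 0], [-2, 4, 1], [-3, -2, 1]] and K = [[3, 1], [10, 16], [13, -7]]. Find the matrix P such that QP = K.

P = [[-3, -1], [0, 4], [4, -2]]

Left-multiplying both sides by Q⁻¹ gives P = Q⁻¹K.
Q has determinant -6; Q⁻¹ = [[-1, 0, 0], [1/6, 1/6, -1/6], [-8/3, 1/3, 2/3]].
P = Q⁻¹K = [[-1, 0, 0], [1/6, 1/6, -1/6], [-8/3, 1/3, 2/3]] · [[3, 1], [10, 16], [13, -7]] = [[-3, -1], [0, 4], [4, -2]].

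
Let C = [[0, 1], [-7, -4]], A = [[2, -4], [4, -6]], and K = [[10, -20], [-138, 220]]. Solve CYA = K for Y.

Isolating Y: multiply by C⁻¹ from the left and A⁻¹ from the right, so Y = C⁻¹KA⁻¹.
C has determinant 7; C⁻¹ = [[-4/7, -1/7], [1, 0]].
det A = 4; the adjugate gives A⁻¹ = [[-3/2, 1], [-1, 1/2]].
C⁻¹K = [[14, -20], [10, -20]].
Y = (C⁻¹K)A⁻¹ = [[-1, 4], [5, 0]].

Y = [[-1, 4], [5, 0]]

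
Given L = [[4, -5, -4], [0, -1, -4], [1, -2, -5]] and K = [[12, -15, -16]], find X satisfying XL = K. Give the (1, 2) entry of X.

-3

Right-multiplying both sides by L⁻¹ gives X = KL⁻¹.
det L = 4; the adjugate gives L⁻¹ = [[-3/4, -17/4, 4], [-1, -4, 4], [1/4, 3/4, -1]].
X = KL⁻¹ = [[12, -15, -16]] · [[-3/4, -17/4, 4], [-1, -4, 4], [1/4, 3/4, -1]] = [[2, -3, 4]].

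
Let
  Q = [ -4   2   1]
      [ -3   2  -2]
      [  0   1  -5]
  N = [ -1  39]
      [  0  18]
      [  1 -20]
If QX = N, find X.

Since Q multiplies X on the left, X = Q⁻¹N.
det Q = -1, so Q⁻¹ = [[8, -11, 6], [15, -20, 11], [3, -4, 2]].
X = Q⁻¹N = [[8, -11, 6], [15, -20, 11], [3, -4, 2]] · [[-1, 39], [0, 18], [1, -20]] = [[-2, -6], [-4, 5], [-1, 5]].

X = [[-2, -6], [-4, 5], [-1, 5]]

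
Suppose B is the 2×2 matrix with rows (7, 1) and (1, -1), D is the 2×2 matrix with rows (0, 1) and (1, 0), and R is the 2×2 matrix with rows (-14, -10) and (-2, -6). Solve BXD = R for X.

X = B⁻¹RD⁻¹ (apply B⁻¹ on the left and D⁻¹ on the right).
det B = -8; the adjugate gives B⁻¹ = [[1/8, 1/8], [1/8, -7/8]].
det D = -1; the adjugate gives D⁻¹ = [[0, 1], [1, 0]].
B⁻¹R = [[-2, -2], [0, 4]].
X = (B⁻¹R)D⁻¹ = [[-2, -2], [4, 0]].

X = [[-2, -2], [4, 0]]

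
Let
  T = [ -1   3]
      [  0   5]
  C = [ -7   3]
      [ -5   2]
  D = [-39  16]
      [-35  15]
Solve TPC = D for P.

P = [[1, -5], [1, 0]]

Left-multiply by T⁻¹ and right-multiply by C⁻¹: P = T⁻¹DC⁻¹.
det T = -5, so T⁻¹ = [[-1, 3/5], [0, 1/5]].
det C = 1; the adjugate gives C⁻¹ = [[2, -3], [5, -7]].
T⁻¹D = [[18, -7], [-7, 3]].
P = (T⁻¹D)C⁻¹ = [[1, -5], [1, 0]].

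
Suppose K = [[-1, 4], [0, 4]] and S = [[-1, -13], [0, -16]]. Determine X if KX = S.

K is on the left of X, so left-multiply by K⁻¹: X = K⁻¹S.
det K = -4; the adjugate gives K⁻¹ = [[-1, 1], [0, 1/4]].
X = K⁻¹S = [[-1, 1], [0, 1/4]] · [[-1, -13], [0, -16]] = [[1, -3], [0, -4]].

X = [[1, -3], [0, -4]]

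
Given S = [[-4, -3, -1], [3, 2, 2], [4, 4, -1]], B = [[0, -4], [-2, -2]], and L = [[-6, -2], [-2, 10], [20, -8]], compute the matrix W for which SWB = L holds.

Left-multiply by S⁻¹ and right-multiply by B⁻¹: W = S⁻¹LB⁻¹.
S has determinant 3; S⁻¹ = [[-10/3, -7/3, -4/3], [11/3, 8/3, 5/3], [4/3, 4/3, 1/3]].
det B = -8, so B⁻¹ = [[1/4, -1/2], [-1/4, 0]].
S⁻¹L = [[-2, -6], [6, 6], [-4, 8]].
W = (S⁻¹L)B⁻¹ = [[1, 1], [0, -3], [-3, 2]].

W = [[1, 1], [0, -3], [-3, 2]]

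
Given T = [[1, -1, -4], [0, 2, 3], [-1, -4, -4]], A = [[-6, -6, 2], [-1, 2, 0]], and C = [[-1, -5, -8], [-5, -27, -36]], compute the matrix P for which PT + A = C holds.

PT = C − A = [[5, 1, -10], [-4, -29, -36]].
Right-multiplying both sides by T⁻¹ gives P = (C − A)T⁻¹.
det T = -1, so T⁻¹ = [[-4, -12, -5], [3, 8, 3], [-2, -5, -2]].
P = (C − A)T⁻¹ = [[3, -2, -2], [1, -4, 5]].

P = [[3, -2, -2], [1, -4, 5]]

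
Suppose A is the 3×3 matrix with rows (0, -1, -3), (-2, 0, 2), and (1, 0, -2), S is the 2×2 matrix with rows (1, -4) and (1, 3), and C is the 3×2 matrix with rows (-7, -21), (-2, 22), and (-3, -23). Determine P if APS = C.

P = [[2, 3], [0, -5], [0, 4]]

P = A⁻¹CS⁻¹ (apply A⁻¹ on the left and S⁻¹ on the right).
det A = 2, so A⁻¹ = [[0, -1, -1], [-1, 3/2, 3], [0, -1/2, -1]].
S has determinant 7; S⁻¹ = [[3/7, 4/7], [-1/7, 1/7]].
A⁻¹C = [[5, 1], [-5, -15], [4, 12]].
P = (A⁻¹C)S⁻¹ = [[2, 3], [0, -5], [0, 4]].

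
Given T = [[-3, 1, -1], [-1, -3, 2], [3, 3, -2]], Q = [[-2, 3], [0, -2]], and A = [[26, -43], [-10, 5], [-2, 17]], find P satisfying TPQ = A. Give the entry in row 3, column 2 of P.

P = T⁻¹AQ⁻¹ (apply T⁻¹ on the left and Q⁻¹ on the right).
det T = -2, so T⁻¹ = [[0, 1/2, 1/2], [-2, -9/2, -7/2], [-3, -6, -5]].
Q has determinant 4; Q⁻¹ = [[-1/2, -3/4], [0, -1/2]].
T⁻¹A = [[-6, 11], [0, 4], [-8, 14]].
P = (T⁻¹A)Q⁻¹ = [[3, -1], [0, -2], [4, -1]].

-1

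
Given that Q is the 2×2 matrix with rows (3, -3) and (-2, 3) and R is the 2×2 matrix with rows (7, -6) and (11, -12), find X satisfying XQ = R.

X = [[3, 1], [3, -1]]

Q is on the right of X, so right-multiply by Q⁻¹: X = RQ⁻¹.
Q has determinant 3; Q⁻¹ = [[1, 1], [2/3, 1]].
X = RQ⁻¹ = [[7, -6], [11, -12]] · [[1, 1], [2/3, 1]] = [[3, 1], [3, -1]].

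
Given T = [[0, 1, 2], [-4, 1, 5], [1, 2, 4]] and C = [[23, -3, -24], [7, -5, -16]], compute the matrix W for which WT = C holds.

W = [[5, -6, -1], [-1, -2, -1]]

Right-multiplying both sides by T⁻¹ gives W = CT⁻¹.
det T = 3, so T⁻¹ = [[-2, 0, 1], [7, -2/3, -8/3], [-3, 1/3, 4/3]].
W = CT⁻¹ = [[23, -3, -24], [7, -5, -16]] · [[-2, 0, 1], [7, -2/3, -8/3], [-3, 1/3, 4/3]] = [[5, -6, -1], [-1, -2, -1]].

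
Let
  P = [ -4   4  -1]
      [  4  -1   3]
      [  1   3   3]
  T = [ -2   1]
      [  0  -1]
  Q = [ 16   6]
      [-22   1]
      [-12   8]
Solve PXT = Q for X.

X = [[3, 4], [1, 0], [0, -2]]

X = P⁻¹QT⁻¹ (apply P⁻¹ on the left and T⁻¹ on the right).
det P = -1, so P⁻¹ = [[12, 15, -11], [9, 11, -8], [-13, -16, 12]].
T has determinant 2; T⁻¹ = [[-1/2, -1/2], [0, -1]].
P⁻¹Q = [[-6, -1], [-2, 1], [0, 2]].
X = (P⁻¹Q)T⁻¹ = [[3, 4], [1, 0], [0, -2]].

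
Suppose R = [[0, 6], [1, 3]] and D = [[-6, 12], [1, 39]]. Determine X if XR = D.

Since R sits to the right of X, X = DR⁻¹.
R has determinant -6; R⁻¹ = [[-1/2, 1], [1/6, 0]].
X = DR⁻¹ = [[-6, 12], [1, 39]] · [[-1/2, 1], [1/6, 0]] = [[5, -6], [6, 1]].

X = [[5, -6], [6, 1]]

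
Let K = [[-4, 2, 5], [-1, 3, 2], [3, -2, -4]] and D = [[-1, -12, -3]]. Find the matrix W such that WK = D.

W = [[5, -4, 5]]

Since K sits to the right of W, W = DK⁻¹.
K has determinant 1; K⁻¹ = [[-8, -2, -11], [2, 1, 3], [-7, -2, -10]].
W = DK⁻¹ = [[-1, -12, -3]] · [[-8, -2, -11], [2, 1, 3], [-7, -2, -10]] = [[5, -4, 5]].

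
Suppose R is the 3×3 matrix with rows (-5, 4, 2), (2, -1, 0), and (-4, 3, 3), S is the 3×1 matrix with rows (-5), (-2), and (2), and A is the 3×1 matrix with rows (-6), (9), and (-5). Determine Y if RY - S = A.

RY = A + S = [[-11], [7], [-3]].
Since R multiplies Y on the left, Y = R⁻¹(A + S).
R has determinant -5; R⁻¹ = [[3/5, 6/5, -2/5], [6/5, 7/5, -4/5], [-2/5, 1/5, 3/5]].
Y = R⁻¹(A + S) = [[3], [-1], [4]].

Y = [[3], [-1], [4]]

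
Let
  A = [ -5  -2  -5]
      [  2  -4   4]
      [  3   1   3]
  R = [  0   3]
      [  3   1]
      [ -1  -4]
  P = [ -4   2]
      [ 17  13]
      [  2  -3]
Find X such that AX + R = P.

AX = P − R = [[-4, -1], [14, 12], [3, 1]].
A is on the left of X, so left-multiply by A⁻¹: X = A⁻¹(P − R).
det A = -2, so A⁻¹ = [[8, -1/2, 14], [-3, 0, -5], [-7, 1/2, -12]].
X = A⁻¹(P − R) = [[3, 0], [-3, -2], [-1, 1]].

X = [[3, 0], [-3, -2], [-1, 1]]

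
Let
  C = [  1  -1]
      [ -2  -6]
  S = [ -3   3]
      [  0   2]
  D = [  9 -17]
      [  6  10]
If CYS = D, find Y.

Isolating Y: multiply by C⁻¹ from the left and S⁻¹ from the right, so Y = C⁻¹DS⁻¹.
C has determinant -8; C⁻¹ = [[3/4, -1/8], [-1/4, -1/8]].
det S = -6, so S⁻¹ = [[-1/3, 1/2], [0, 1/2]].
C⁻¹D = [[6, -14], [-3, 3]].
Y = (C⁻¹D)S⁻¹ = [[-2, -4], [1, 0]].

Y = [[-2, -4], [1, 0]]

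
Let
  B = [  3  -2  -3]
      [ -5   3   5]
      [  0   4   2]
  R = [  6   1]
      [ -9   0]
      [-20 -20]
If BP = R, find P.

P = [[-4, -3], [-3, -5], [-4, 0]]

B is on the left of P, so left-multiply by B⁻¹: P = B⁻¹R.
det B = -2, so B⁻¹ = [[7, 4, 1/2], [-5, -3, 0], [10, 6, 1/2]].
P = B⁻¹R = [[7, 4, 1/2], [-5, -3, 0], [10, 6, 1/2]] · [[6, 1], [-9, 0], [-20, -20]] = [[-4, -3], [-3, -5], [-4, 0]].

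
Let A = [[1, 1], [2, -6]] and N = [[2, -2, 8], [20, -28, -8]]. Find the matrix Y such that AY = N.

Y = [[4, -5, 5], [-2, 3, 3]]

Left-multiplying both sides by A⁻¹ gives Y = A⁻¹N.
det A = -8, so A⁻¹ = [[3/4, 1/8], [1/4, -1/8]].
Y = A⁻¹N = [[3/4, 1/8], [1/4, -1/8]] · [[2, -2, 8], [20, -28, -8]] = [[4, -5, 5], [-2, 3, 3]].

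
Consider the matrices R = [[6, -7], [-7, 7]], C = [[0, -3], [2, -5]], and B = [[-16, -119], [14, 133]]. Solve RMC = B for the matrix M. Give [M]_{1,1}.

3

Isolating M: multiply by R⁻¹ from the left and C⁻¹ from the right, so M = R⁻¹BC⁻¹.
det R = -7, so R⁻¹ = [[-1, -1], [-1, -6/7]].
det C = 6; the adjugate gives C⁻¹ = [[-5/6, 1/2], [-1/3, 0]].
R⁻¹B = [[2, -14], [4, 5]].
M = (R⁻¹B)C⁻¹ = [[3, 1], [-5, 2]].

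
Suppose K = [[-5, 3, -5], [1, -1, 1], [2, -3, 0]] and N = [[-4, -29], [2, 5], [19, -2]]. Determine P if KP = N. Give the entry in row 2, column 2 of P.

2

K is on the left of P, so left-multiply by K⁻¹: P = K⁻¹N.
det K = -4, so K⁻¹ = [[-3/4, -15/4, 1/2], [-1/2, -5/2, 0], [1/4, 9/4, -1/2]].
P = K⁻¹N = [[-3/4, -15/4, 1/2], [-1/2, -5/2, 0], [1/4, 9/4, -1/2]] · [[-4, -29], [2, 5], [19, -2]] = [[5, 2], [-3, 2], [-6, 5]].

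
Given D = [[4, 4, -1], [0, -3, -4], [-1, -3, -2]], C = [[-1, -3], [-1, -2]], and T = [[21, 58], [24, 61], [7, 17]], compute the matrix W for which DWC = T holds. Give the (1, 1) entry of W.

W = D⁻¹TC⁻¹ (apply D⁻¹ on the left and C⁻¹ on the right).
D has determinant -5; D⁻¹ = [[6/5, -11/5, 19/5], [-4/5, 9/5, -16/5], [3/5, -8/5, 12/5]].
det C = -1, so C⁻¹ = [[2, -3], [-1, 1]].
D⁻¹T = [[-1, 0], [4, 9], [-9, -22]].
W = (D⁻¹T)C⁻¹ = [[-2, 3], [-1, -3], [4, 5]].

-2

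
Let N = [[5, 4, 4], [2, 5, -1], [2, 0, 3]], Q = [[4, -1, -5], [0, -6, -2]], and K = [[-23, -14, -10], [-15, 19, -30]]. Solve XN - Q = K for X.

X = [[-5, 1, 2], [-3, 5, -5]]

XN = K + Q = [[-19, -15, -15], [-15, 13, -32]].
Right-multiplying both sides by N⁻¹ gives X = (K + Q)N⁻¹.
det N = 3; the adjugate gives N⁻¹ = [[5, -4, -8], [-8/3, 7/3, 13/3], [-10/3, 8/3, 17/3]].
X = (K + Q)N⁻¹ = [[-5, 1, 2], [-3, 5, -5]].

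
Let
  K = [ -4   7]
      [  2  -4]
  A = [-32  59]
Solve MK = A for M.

M = [[5, -6]]

Right-multiplying both sides by K⁻¹ gives M = AK⁻¹.
det K = 2; the adjugate gives K⁻¹ = [[-2, -7/2], [-1, -2]].
M = AK⁻¹ = [[-32, 59]] · [[-2, -7/2], [-1, -2]] = [[5, -6]].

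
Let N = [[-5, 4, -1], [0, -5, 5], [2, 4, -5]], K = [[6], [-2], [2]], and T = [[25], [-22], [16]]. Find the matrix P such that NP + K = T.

NP = T − K = [[19], [-20], [14]].
Since N multiplies P on the left, P = N⁻¹(T − K).
N has determinant 5; N⁻¹ = [[1, 16/5, 3], [2, 27/5, 5], [2, 28/5, 5]].
P = N⁻¹(T − K) = [[-3], [0], [-4]].

P = [[-3], [0], [-4]]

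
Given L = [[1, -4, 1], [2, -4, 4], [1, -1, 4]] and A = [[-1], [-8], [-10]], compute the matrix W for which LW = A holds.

Since L multiplies W on the left, W = L⁻¹A.
L has determinant 6; L⁻¹ = [[-2, 5/2, -2], [-2/3, 1/2, -1/3], [1/3, -1/2, 2/3]].
W = L⁻¹A = [[-2, 5/2, -2], [-2/3, 1/2, -1/3], [1/3, -1/2, 2/3]] · [[-1], [-8], [-10]] = [[2], [0], [-3]].

W = [[2], [0], [-3]]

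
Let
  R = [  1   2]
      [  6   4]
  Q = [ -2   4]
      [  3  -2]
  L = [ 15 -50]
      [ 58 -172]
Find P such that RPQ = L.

P = [[-5, -1], [-5, -2]]

P = R⁻¹LQ⁻¹ (apply R⁻¹ on the left and Q⁻¹ on the right).
R has determinant -8; R⁻¹ = [[-1/2, 1/4], [3/4, -1/8]].
Q has determinant -8; Q⁻¹ = [[1/4, 1/2], [3/8, 1/4]].
R⁻¹L = [[7, -18], [4, -16]].
P = (R⁻¹L)Q⁻¹ = [[-5, -1], [-5, -2]].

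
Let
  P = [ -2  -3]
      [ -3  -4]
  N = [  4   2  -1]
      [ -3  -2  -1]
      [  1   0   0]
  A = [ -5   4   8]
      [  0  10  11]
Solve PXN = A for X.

X = [[-3, 4, 4], [3, -1, 0]]

Left-multiply by P⁻¹ and right-multiply by N⁻¹: X = P⁻¹AN⁻¹.
det P = -1, so P⁻¹ = [[4, -3], [-3, 2]].
N has determinant -4; N⁻¹ = [[0, 0, 1], [1/4, -1/4, -7/4], [-1/2, -1/2, 1/2]].
P⁻¹A = [[-20, -14, -1], [15, 8, -2]].
X = (P⁻¹A)N⁻¹ = [[-3, 4, 4], [3, -1, 0]].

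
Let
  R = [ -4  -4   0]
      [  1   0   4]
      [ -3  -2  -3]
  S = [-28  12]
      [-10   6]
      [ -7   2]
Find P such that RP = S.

R is on the left of P, so left-multiply by R⁻¹: P = R⁻¹S.
det R = 4; the adjugate gives R⁻¹ = [[2, -3, -4], [-9/4, 3, 4], [-1/2, 1, 1]].
P = R⁻¹S = [[2, -3, -4], [-9/4, 3, 4], [-1/2, 1, 1]] · [[-28, 12], [-10, 6], [-7, 2]] = [[2, -2], [5, -1], [-3, 2]].

P = [[2, -2], [5, -1], [-3, 2]]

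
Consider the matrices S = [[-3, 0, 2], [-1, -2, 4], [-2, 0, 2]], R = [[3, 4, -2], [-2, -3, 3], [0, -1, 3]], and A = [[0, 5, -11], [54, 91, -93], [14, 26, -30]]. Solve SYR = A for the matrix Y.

Y = [[2, -4, -1], [0, -4, 0], [5, -3, -5]]

Y = S⁻¹AR⁻¹ (apply S⁻¹ on the left and R⁻¹ on the right).
det S = 4, so S⁻¹ = [[-1, 0, 1], [-3/2, -1/2, 5/2], [-1, 0, 3/2]].
R has determinant 2; R⁻¹ = [[-3, -5, 3], [3, 9/2, -5/2], [1, 3/2, -1/2]].
S⁻¹A = [[14, 21, -19], [8, 12, -12], [21, 34, -34]].
Y = (S⁻¹A)R⁻¹ = [[2, -4, -1], [0, -4, 0], [5, -3, -5]].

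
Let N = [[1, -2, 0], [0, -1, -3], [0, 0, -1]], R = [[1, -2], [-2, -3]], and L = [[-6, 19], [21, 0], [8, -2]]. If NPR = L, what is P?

Left-multiply by N⁻¹ and right-multiply by R⁻¹: P = N⁻¹LR⁻¹.
N has determinant 1; N⁻¹ = [[1, -2, 6], [0, -1, 3], [0, 0, -1]].
det R = -7, so R⁻¹ = [[3/7, -2/7], [-2/7, -1/7]].
N⁻¹L = [[0, 7], [3, -6], [-8, 2]].
P = (N⁻¹L)R⁻¹ = [[-2, -1], [3, 0], [-4, 2]].

P = [[-2, -1], [3, 0], [-4, 2]]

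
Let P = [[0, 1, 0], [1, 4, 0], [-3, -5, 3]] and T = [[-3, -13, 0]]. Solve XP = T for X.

X = [[-1, -3, 0]]

Right-multiplying both sides by P⁻¹ gives X = TP⁻¹.
P has determinant -3; P⁻¹ = [[-4, 1, 0], [1, 0, 0], [-7/3, 1, 1/3]].
X = TP⁻¹ = [[-3, -13, 0]] · [[-4, 1, 0], [1, 0, 0], [-7/3, 1, 1/3]] = [[-1, -3, 0]].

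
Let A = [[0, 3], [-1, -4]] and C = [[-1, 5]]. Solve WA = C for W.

Since A sits to the right of W, W = CA⁻¹.
det A = 3, so A⁻¹ = [[-4/3, -1], [1/3, 0]].
W = CA⁻¹ = [[-1, 5]] · [[-4/3, -1], [1/3, 0]] = [[3, 1]].

W = [[3, 1]]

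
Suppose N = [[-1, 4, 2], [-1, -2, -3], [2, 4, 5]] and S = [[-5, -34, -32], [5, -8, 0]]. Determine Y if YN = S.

Y = [[-4, 3, -3], [-3, -2, 0]]

Since N sits to the right of Y, Y = SN⁻¹.
det N = -6, so N⁻¹ = [[-1/3, 2, 4/3], [1/6, 3/2, 5/6], [0, -2, -1]].
Y = SN⁻¹ = [[-5, -34, -32], [5, -8, 0]] · [[-1/3, 2, 4/3], [1/6, 3/2, 5/6], [0, -2, -1]] = [[-4, 3, -3], [-3, -2, 0]].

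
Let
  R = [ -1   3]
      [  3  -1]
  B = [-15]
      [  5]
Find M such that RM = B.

M = [[0], [-5]]

Since R multiplies M on the left, M = R⁻¹B.
R has determinant -8; R⁻¹ = [[1/8, 3/8], [3/8, 1/8]].
M = R⁻¹B = [[1/8, 3/8], [3/8, 1/8]] · [[-15], [5]] = [[0], [-5]].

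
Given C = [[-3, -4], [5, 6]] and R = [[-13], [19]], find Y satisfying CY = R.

Y = [[-1], [4]]

Since C multiplies Y on the left, Y = C⁻¹R.
det C = 2, so C⁻¹ = [[3, 2], [-5/2, -3/2]].
Y = C⁻¹R = [[3, 2], [-5/2, -3/2]] · [[-13], [19]] = [[-1], [4]].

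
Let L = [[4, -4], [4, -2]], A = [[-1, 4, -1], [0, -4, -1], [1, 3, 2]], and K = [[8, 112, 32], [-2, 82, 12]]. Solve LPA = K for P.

P = L⁻¹KA⁻¹ (apply L⁻¹ on the left and A⁻¹ on the right).
det L = 8; the adjugate gives L⁻¹ = [[-1/4, 1/2], [-1/2, 1/2]].
det A = -3; the adjugate gives A⁻¹ = [[5/3, 11/3, 8/3], [1/3, 1/3, 1/3], [-4/3, -7/3, -4/3]].
L⁻¹K = [[-3, 13, -2], [-5, -15, -10]].
P = (L⁻¹K)A⁻¹ = [[2, -2, -1], [0, 0, -5]].

P = [[2, -2, -1], [0, 0, -5]]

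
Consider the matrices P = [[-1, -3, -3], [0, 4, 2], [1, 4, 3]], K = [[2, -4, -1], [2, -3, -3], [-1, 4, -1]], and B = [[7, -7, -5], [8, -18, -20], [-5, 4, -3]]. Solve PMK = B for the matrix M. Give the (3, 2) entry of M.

Left-multiply by P⁻¹ and right-multiply by K⁻¹: M = P⁻¹BK⁻¹.
det P = 2, so P⁻¹ = [[2, -3/2, 3], [1, 0, 1], [-2, 1/2, -2]].
det K = 5, so K⁻¹ = [[3, -8/5, 9/5], [1, -3/5, 4/5], [1, -4/5, 2/5]].
P⁻¹B = [[-13, 25, 11], [2, -3, -8], [0, -3, 6]].
M = (P⁻¹B)K⁻¹ = [[-3, -3, 1], [-5, 5, -2], [3, -3, 0]].

-3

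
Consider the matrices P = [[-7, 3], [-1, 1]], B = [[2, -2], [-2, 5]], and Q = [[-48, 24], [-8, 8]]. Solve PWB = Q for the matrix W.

W = P⁻¹QB⁻¹ (apply P⁻¹ on the left and B⁻¹ on the right).
P has determinant -4; P⁻¹ = [[-1/4, 3/4], [-1/4, 7/4]].
B has determinant 6; B⁻¹ = [[5/6, 1/3], [1/3, 1/3]].
P⁻¹Q = [[6, 0], [-2, 8]].
W = (P⁻¹Q)B⁻¹ = [[5, 2], [1, 2]].

W = [[5, 2], [1, 2]]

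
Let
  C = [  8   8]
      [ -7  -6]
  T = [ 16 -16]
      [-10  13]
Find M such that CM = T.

C is on the left of M, so left-multiply by C⁻¹: M = C⁻¹T.
det C = 8; the adjugate gives C⁻¹ = [[-3/4, -1], [7/8, 1]].
M = C⁻¹T = [[-3/4, -1], [7/8, 1]] · [[16, -16], [-10, 13]] = [[-2, -1], [4, -1]].

M = [[-2, -1], [4, -1]]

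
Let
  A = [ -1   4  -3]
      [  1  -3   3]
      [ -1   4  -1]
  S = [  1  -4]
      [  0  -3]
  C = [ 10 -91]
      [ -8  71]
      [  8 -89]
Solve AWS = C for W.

Isolating W: multiply by A⁻¹ from the left and S⁻¹ from the right, so W = A⁻¹CS⁻¹.
det A = -2, so A⁻¹ = [[9/2, 4, -3/2], [1, 1, 0], [-1/2, 0, 1/2]].
S has determinant -3; S⁻¹ = [[1, -4/3], [0, -1/3]].
A⁻¹C = [[1, 8], [2, -20], [-1, 1]].
W = (A⁻¹C)S⁻¹ = [[1, -4], [2, 4], [-1, 1]].

W = [[1, -4], [2, 4], [-1, 1]]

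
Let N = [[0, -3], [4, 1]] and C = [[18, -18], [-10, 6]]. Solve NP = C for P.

Left-multiplying both sides by N⁻¹ gives P = N⁻¹C.
det N = 12; the adjugate gives N⁻¹ = [[1/12, 1/4], [-1/3, 0]].
P = N⁻¹C = [[1/12, 1/4], [-1/3, 0]] · [[18, -18], [-10, 6]] = [[-1, 0], [-6, 6]].

P = [[-1, 0], [-6, 6]]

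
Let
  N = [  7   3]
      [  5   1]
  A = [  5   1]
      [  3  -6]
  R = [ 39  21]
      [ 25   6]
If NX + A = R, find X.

NX = R − A = [[34, 20], [22, 12]].
Since N multiplies X on the left, X = N⁻¹(R − A).
det N = -8, so N⁻¹ = [[-1/8, 3/8], [5/8, -7/8]].
X = N⁻¹(R − A) = [[4, 2], [2, 2]].

X = [[4, 2], [2, 2]]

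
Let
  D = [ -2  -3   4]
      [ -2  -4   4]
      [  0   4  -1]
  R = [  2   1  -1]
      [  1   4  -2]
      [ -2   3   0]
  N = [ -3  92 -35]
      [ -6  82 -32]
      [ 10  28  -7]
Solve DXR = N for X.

X = D⁻¹NR⁻¹ (apply D⁻¹ on the left and R⁻¹ on the right).
det D = -2, so D⁻¹ = [[6, -13/2, -2], [1, -1, 0], [4, -4, -1]].
det R = 5, so R⁻¹ = [[6/5, -3/5, 2/5], [4/5, -2/5, 3/5], [11/5, -8/5, 7/5]].
D⁻¹N = [[1, -37, 12], [3, 10, -3], [2, 12, -5]].
X = (D⁻¹N)R⁻¹ = [[-2, -5, -5], [5, -1, 3], [1, 2, 1]].

X = [[-2, -5, -5], [5, -1, 3], [1, 2, 1]]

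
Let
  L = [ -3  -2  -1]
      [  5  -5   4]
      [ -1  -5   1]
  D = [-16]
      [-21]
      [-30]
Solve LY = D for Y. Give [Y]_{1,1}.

1

Left-multiplying both sides by L⁻¹ gives Y = L⁻¹D.
det L = 3, so L⁻¹ = [[5, 7/3, -13/3], [-3, -4/3, 7/3], [-10, -13/3, 25/3]].
Y = L⁻¹D = [[5, 7/3, -13/3], [-3, -4/3, 7/3], [-10, -13/3, 25/3]] · [[-16], [-21], [-30]] = [[1], [6], [1]].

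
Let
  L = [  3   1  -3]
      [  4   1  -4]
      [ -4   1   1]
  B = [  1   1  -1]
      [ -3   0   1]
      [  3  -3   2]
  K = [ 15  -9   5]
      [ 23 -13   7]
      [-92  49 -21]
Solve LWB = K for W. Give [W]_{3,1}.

W = L⁻¹KB⁻¹ (apply L⁻¹ on the left and B⁻¹ on the right).
det L = 3, so L⁻¹ = [[5/3, -4/3, -1/3], [4, -3, 0], [8/3, -7/3, -1/3]].
B has determinant 3; B⁻¹ = [[1, 1/3, 1/3], [3, 5/3, 2/3], [3, 2, 1]].
L⁻¹K = [[25, -14, 6], [-9, 3, -1], [17, -10, 4]].
W = (L⁻¹K)B⁻¹ = [[1, -3, 5], [-3, 0, -2], [-1, -3, 3]].

-1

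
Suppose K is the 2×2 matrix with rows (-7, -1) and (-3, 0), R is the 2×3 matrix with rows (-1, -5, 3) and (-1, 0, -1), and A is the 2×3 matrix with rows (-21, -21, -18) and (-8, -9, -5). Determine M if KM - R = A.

M = [[3, 3, 2], [1, 5, 1]]

KM = A + R = [[-22, -26, -15], [-9, -9, -6]].
Left-multiplying both sides by K⁻¹ gives M = K⁻¹(A + R).
det K = -3, so K⁻¹ = [[0, -1/3], [-1, 7/3]].
M = K⁻¹(A + R) = [[3, 3, 2], [1, 5, 1]].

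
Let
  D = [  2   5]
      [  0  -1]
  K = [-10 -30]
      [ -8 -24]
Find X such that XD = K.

X = [[-5, 5], [-4, 4]]

Right-multiplying both sides by D⁻¹ gives X = KD⁻¹.
D has determinant -2; D⁻¹ = [[1/2, 5/2], [0, -1]].
X = KD⁻¹ = [[-10, -30], [-8, -24]] · [[1/2, 5/2], [0, -1]] = [[-5, 5], [-4, 4]].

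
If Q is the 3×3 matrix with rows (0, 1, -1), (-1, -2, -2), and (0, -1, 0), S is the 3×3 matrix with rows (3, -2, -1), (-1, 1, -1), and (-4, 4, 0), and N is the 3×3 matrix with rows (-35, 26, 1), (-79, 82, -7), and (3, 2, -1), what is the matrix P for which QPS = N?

P = Q⁻¹NS⁻¹ (apply Q⁻¹ on the left and S⁻¹ on the right).
Q has determinant -1; Q⁻¹ = [[2, -1, 4], [0, 0, -1], [-1, 0, -1]].
det S = 4; the adjugate gives S⁻¹ = [[1, -1, 3/4], [1, -1, 1], [0, -1, 1/4]].
Q⁻¹N = [[21, -22, 5], [-3, -2, 1], [32, -28, 0]].
P = (Q⁻¹N)S⁻¹ = [[-1, -4, -5], [-5, 4, -4], [4, -4, -4]].

P = [[-1, -4, -5], [-5, 4, -4], [4, -4, -4]]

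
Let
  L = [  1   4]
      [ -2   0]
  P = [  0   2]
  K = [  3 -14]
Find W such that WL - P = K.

WL = K + P = [[3, -12]].
L is on the right of W, so right-multiply by L⁻¹: W = (K + P)L⁻¹.
L has determinant 8; L⁻¹ = [[0, -1/2], [1/4, 1/8]].
W = (K + P)L⁻¹ = [[-3, -3]].

W = [[-3, -3]]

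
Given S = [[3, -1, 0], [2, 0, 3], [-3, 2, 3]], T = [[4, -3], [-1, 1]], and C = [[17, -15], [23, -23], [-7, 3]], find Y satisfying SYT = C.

Left-multiply by S⁻¹ and right-multiply by T⁻¹: Y = S⁻¹CT⁻¹.
det S = -3; the adjugate gives S⁻¹ = [[2, -1, 1], [5, -3, 3], [-4/3, 1, -2/3]].
det T = 1; the adjugate gives T⁻¹ = [[1, 3], [1, 4]].
S⁻¹C = [[4, -4], [-5, 3], [5, -5]].
Y = (S⁻¹C)T⁻¹ = [[0, -4], [-2, -3], [0, -5]].

Y = [[0, -4], [-2, -3], [0, -5]]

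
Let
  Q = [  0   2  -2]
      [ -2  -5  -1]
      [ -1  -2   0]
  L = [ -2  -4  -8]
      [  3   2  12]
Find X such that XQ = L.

X = [[2, 4, -6], [-4, -4, 5]]

Q is on the right of X, so right-multiply by Q⁻¹: X = LQ⁻¹.
det Q = 4, so Q⁻¹ = [[-1/2, 1, -3], [1/4, -1/2, 1], [-1/4, -1/2, 1]].
X = LQ⁻¹ = [[-2, -4, -8], [3, 2, 12]] · [[-1/2, 1, -3], [1/4, -1/2, 1], [-1/4, -1/2, 1]] = [[2, 4, -6], [-4, -4, 5]].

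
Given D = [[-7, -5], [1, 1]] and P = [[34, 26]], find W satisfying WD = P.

W = [[-4, 6]]

D is on the right of W, so right-multiply by D⁻¹: W = PD⁻¹.
D has determinant -2; D⁻¹ = [[-1/2, -5/2], [1/2, 7/2]].
W = PD⁻¹ = [[34, 26]] · [[-1/2, -5/2], [1/2, 7/2]] = [[-4, 6]].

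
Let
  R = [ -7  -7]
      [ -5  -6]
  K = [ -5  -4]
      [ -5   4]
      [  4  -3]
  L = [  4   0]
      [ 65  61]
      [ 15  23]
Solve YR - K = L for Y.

Y = [[-2, 3], [-5, -5], [-2, -1]]

YR = L + K = [[-1, -4], [60, 65], [19, 20]].
Right-multiplying both sides by R⁻¹ gives Y = (L + K)R⁻¹.
det R = 7; the adjugate gives R⁻¹ = [[-6/7, 1], [5/7, -1]].
Y = (L + K)R⁻¹ = [[-2, 3], [-5, -5], [-2, -1]].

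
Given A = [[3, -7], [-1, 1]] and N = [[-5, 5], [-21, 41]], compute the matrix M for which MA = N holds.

M = [[0, 5], [-5, 6]]

Right-multiplying both sides by A⁻¹ gives M = NA⁻¹.
det A = -4; the adjugate gives A⁻¹ = [[-1/4, -7/4], [-1/4, -3/4]].
M = NA⁻¹ = [[-5, 5], [-21, 41]] · [[-1/4, -7/4], [-1/4, -3/4]] = [[0, 5], [-5, 6]].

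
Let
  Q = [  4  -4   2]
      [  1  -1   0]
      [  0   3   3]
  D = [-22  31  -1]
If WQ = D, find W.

W = [[-5, -2, 3]]

Q is on the right of W, so right-multiply by Q⁻¹: W = DQ⁻¹.
det Q = 6, so Q⁻¹ = [[-1/2, 3, 1/3], [-1/2, 2, 1/3], [1/2, -2, 0]].
W = DQ⁻¹ = [[-22, 31, -1]] · [[-1/2, 3, 1/3], [-1/2, 2, 1/3], [1/2, -2, 0]] = [[-5, -2, 3]].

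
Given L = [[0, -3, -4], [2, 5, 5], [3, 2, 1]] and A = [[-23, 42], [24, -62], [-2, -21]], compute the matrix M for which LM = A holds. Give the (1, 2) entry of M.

Since L multiplies M on the left, M = L⁻¹A.
det L = 5; the adjugate gives L⁻¹ = [[-1, -1, 1], [13/5, 12/5, -8/5], [-11/5, -9/5, 6/5]].
M = L⁻¹A = [[-1, -1, 1], [13/5, 12/5, -8/5], [-11/5, -9/5, 6/5]] · [[-23, 42], [24, -62], [-2, -21]] = [[-3, -1], [1, -6], [5, -6]].

-1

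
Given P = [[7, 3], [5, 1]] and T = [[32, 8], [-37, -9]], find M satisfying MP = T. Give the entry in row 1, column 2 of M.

Since P sits to the right of M, M = TP⁻¹.
P has determinant -8; P⁻¹ = [[-1/8, 3/8], [5/8, -7/8]].
M = TP⁻¹ = [[32, 8], [-37, -9]] · [[-1/8, 3/8], [5/8, -7/8]] = [[1, 5], [-1, -6]].

5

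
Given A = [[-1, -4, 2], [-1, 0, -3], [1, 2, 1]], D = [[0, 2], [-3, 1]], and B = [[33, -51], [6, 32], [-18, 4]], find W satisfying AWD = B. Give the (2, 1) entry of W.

3

W = A⁻¹BD⁻¹ (apply A⁻¹ on the left and D⁻¹ on the right).
det A = -2; the adjugate gives A⁻¹ = [[-3, -4, -6], [1, 3/2, 5/2], [1, 1, 2]].
det D = 6, so D⁻¹ = [[1/6, -1/3], [1/2, 0]].
A⁻¹B = [[-15, 1], [-3, 7], [3, -11]].
W = (A⁻¹B)D⁻¹ = [[-2, 5], [3, 1], [-5, -1]].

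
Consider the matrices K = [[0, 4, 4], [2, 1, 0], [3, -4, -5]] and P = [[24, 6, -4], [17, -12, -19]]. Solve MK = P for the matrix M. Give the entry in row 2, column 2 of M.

Since K sits to the right of M, M = PK⁻¹.
det K = -4, so K⁻¹ = [[5/4, -1, 1], [-5/2, 3, -2], [11/4, -3, 2]].
M = PK⁻¹ = [[24, 6, -4], [17, -12, -19]] · [[5/4, -1, 1], [-5/2, 3, -2], [11/4, -3, 2]] = [[4, 6, 4], [-1, 4, 3]].

4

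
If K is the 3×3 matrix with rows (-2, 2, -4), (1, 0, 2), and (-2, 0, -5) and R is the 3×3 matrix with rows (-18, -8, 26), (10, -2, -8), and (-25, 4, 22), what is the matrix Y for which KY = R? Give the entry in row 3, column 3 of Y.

-6

K is on the left of Y, so left-multiply by K⁻¹: Y = K⁻¹R.
det K = 2; the adjugate gives K⁻¹ = [[0, 5, 2], [1/2, 1, 0], [0, -2, -1]].
Y = K⁻¹R = [[0, 5, 2], [1/2, 1, 0], [0, -2, -1]] · [[-18, -8, 26], [10, -2, -8], [-25, 4, 22]] = [[0, -2, 4], [1, -6, 5], [5, 0, -6]].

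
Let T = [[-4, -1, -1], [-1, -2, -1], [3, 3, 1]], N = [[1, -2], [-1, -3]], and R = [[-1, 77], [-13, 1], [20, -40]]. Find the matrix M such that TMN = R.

Left-multiply by T⁻¹ and right-multiply by N⁻¹: M = T⁻¹RN⁻¹.
det T = -5; the adjugate gives T⁻¹ = [[-1/5, 2/5, 1/5], [2/5, 1/5, 3/5], [-3/5, -9/5, -7/5]].
det N = -5; the adjugate gives N⁻¹ = [[3/5, -2/5], [-1/5, -1/5]].
T⁻¹R = [[-1, -23], [9, 7], [-4, 8]].
M = (T⁻¹R)N⁻¹ = [[4, 5], [4, -5], [-4, 0]].

M = [[4, 5], [4, -5], [-4, 0]]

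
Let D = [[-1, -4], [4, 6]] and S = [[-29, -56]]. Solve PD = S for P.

Right-multiplying both sides by D⁻¹ gives P = SD⁻¹.
det D = 10, so D⁻¹ = [[3/5, 2/5], [-2/5, -1/10]].
P = SD⁻¹ = [[-29, -56]] · [[3/5, 2/5], [-2/5, -1/10]] = [[5, -6]].

P = [[5, -6]]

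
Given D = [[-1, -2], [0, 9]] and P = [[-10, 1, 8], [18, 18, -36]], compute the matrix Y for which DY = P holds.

D is on the left of Y, so left-multiply by D⁻¹: Y = D⁻¹P.
D has determinant -9; D⁻¹ = [[-1, -2/9], [0, 1/9]].
Y = D⁻¹P = [[-1, -2/9], [0, 1/9]] · [[-10, 1, 8], [18, 18, -36]] = [[6, -5, 0], [2, 2, -4]].

Y = [[6, -5, 0], [2, 2, -4]]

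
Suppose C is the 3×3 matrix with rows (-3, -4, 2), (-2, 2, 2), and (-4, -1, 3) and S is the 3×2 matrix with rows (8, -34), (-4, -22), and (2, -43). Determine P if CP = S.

Left-multiplying both sides by C⁻¹ gives P = C⁻¹S.
det C = 4, so C⁻¹ = [[2, 5/2, -3], [-1/2, -1/4, 1/2], [5/2, 13/4, -7/2]].
P = C⁻¹S = [[2, 5/2, -3], [-1/2, -1/4, 1/2], [5/2, 13/4, -7/2]] · [[8, -34], [-4, -22], [2, -43]] = [[0, 6], [-2, 1], [0, -6]].

P = [[0, 6], [-2, 1], [0, -6]]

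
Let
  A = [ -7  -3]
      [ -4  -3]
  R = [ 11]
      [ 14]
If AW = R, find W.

Left-multiplying both sides by A⁻¹ gives W = A⁻¹R.
det A = 9; the adjugate gives A⁻¹ = [[-1/3, 1/3], [4/9, -7/9]].
W = A⁻¹R = [[-1/3, 1/3], [4/9, -7/9]] · [[11], [14]] = [[1], [-6]].

W = [[1], [-6]]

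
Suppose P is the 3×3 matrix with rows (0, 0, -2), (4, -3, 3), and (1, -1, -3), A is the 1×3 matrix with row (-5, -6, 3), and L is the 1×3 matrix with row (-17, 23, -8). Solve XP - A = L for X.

X = [[-2, -5, -2]]

XP = L + A = [[-22, 17, -5]].
P is on the right of X, so right-multiply by P⁻¹: X = (L + A)P⁻¹.
det P = 2, so P⁻¹ = [[6, 1, -3], [15/2, 1, -4], [-1/2, 0, 0]].
X = (L + A)P⁻¹ = [[-2, -5, -2]].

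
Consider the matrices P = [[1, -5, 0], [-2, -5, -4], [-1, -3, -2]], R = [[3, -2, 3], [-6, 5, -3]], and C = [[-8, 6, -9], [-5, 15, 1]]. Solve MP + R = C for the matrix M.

MP = C − R = [[-11, 8, -12], [1, 10, 4]].
Right-multiplying both sides by P⁻¹ gives M = (C − R)P⁻¹.
det P = -2; the adjugate gives P⁻¹ = [[1, 5, -10], [0, 1, -2], [-1/2, -4, 15/2]].
M = (C − R)P⁻¹ = [[-5, 1, 4], [-1, -1, 0]].

M = [[-5, 1, 4], [-1, -1, 0]]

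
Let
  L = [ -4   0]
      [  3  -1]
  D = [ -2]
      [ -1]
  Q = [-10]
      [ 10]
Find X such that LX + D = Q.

LX = Q − D = [[-8], [11]].
L is on the left of X, so left-multiply by L⁻¹: X = L⁻¹(Q − D).
det L = 4; the adjugate gives L⁻¹ = [[-1/4, 0], [-3/4, -1]].
X = L⁻¹(Q − D) = [[2], [-5]].

X = [[2], [-5]]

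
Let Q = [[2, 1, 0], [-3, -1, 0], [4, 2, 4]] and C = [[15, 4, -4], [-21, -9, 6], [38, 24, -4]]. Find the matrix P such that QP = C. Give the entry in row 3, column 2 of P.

Q is on the left of P, so left-multiply by Q⁻¹: P = Q⁻¹C.
Q has determinant 4; Q⁻¹ = [[-1, -1, 0], [3, 2, 0], [-1/2, 0, 1/4]].
P = Q⁻¹C = [[-1, -1, 0], [3, 2, 0], [-1/2, 0, 1/4]] · [[15, 4, -4], [-21, -9, 6], [38, 24, -4]] = [[6, 5, -2], [3, -6, 0], [2, 4, 1]].

4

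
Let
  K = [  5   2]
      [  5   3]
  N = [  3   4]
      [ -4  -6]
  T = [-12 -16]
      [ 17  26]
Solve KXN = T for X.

X = [[-2, 2], [3, -5]]

X = K⁻¹TN⁻¹ (apply K⁻¹ on the left and N⁻¹ on the right).
det K = 5, so K⁻¹ = [[3/5, -2/5], [-1, 1]].
det N = -2; the adjugate gives N⁻¹ = [[3, 2], [-2, -3/2]].
K⁻¹T = [[-14, -20], [29, 42]].
X = (K⁻¹T)N⁻¹ = [[-2, 2], [3, -5]].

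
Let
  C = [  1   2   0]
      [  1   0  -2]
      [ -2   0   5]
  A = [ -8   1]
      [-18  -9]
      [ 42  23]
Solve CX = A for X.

Left-multiplying both sides by C⁻¹ gives X = C⁻¹A.
det C = -2, so C⁻¹ = [[0, 5, 2], [1/2, -5/2, -1], [0, 2, 1]].
X = C⁻¹A = [[0, 5, 2], [1/2, -5/2, -1], [0, 2, 1]] · [[-8, 1], [-18, -9], [42, 23]] = [[-6, 1], [-1, 0], [6, 5]].

X = [[-6, 1], [-1, 0], [6, 5]]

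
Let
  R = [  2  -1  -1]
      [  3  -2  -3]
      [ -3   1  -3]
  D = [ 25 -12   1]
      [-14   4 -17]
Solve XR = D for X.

X = [[2, 3, -4], [-1, 1, 5]]

R is on the right of X, so right-multiply by R⁻¹: X = DR⁻¹.
R has determinant 3; R⁻¹ = [[3, -4/3, 1/3], [6, -3, 1], [-1, 1/3, -1/3]].
X = DR⁻¹ = [[25, -12, 1], [-14, 4, -17]] · [[3, -4/3, 1/3], [6, -3, 1], [-1, 1/3, -1/3]] = [[2, 3, -4], [-1, 1, 5]].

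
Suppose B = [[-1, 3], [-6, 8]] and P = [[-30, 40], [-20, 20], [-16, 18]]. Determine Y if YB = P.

Y = [[0, 5], [-4, 4], [-2, 3]]

Since B sits to the right of Y, Y = PB⁻¹.
B has determinant 10; B⁻¹ = [[4/5, -3/10], [3/5, -1/10]].
Y = PB⁻¹ = [[-30, 40], [-20, 20], [-16, 18]] · [[4/5, -3/10], [3/5, -1/10]] = [[0, 5], [-4, 4], [-2, 3]].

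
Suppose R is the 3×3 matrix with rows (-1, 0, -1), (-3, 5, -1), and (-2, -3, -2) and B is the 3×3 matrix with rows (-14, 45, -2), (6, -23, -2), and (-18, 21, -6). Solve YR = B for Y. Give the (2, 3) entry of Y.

R is on the right of Y, so right-multiply by R⁻¹: Y = BR⁻¹.
det R = -6; the adjugate gives R⁻¹ = [[13/6, -1/2, -5/6], [2/3, 0, -1/3], [-19/6, 1/2, 5/6]].
Y = BR⁻¹ = [[-14, 45, -2], [6, -23, -2], [-18, 21, -6]] · [[13/6, -1/2, -5/6], [2/3, 0, -1/3], [-19/6, 1/2, 5/6]] = [[6, 6, -5], [4, -4, 1], [-6, 6, 3]].

1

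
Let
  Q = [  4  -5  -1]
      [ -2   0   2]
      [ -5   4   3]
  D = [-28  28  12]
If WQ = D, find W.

W = [[-4, 1, 2]]

Q is on the right of W, so right-multiply by Q⁻¹: W = DQ⁻¹.
Q has determinant -4; Q⁻¹ = [[2, -11/4, 5/2], [1, -7/4, 3/2], [2, -9/4, 5/2]].
W = DQ⁻¹ = [[-28, 28, 12]] · [[2, -11/4, 5/2], [1, -7/4, 3/2], [2, -9/4, 5/2]] = [[-4, 1, 2]].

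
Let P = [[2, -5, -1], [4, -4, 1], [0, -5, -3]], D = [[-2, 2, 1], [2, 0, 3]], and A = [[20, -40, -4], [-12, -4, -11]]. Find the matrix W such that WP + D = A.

WP = A − D = [[22, -42, -5], [-14, -4, -14]].
Since P sits to the right of W, W = (A − D)P⁻¹.
det P = -6; the adjugate gives P⁻¹ = [[-17/6, 5/3, 3/2], [-2, 1, 1], [10/3, -5/3, -2]].
W = (A − D)P⁻¹ = [[5, 3, 1], [1, -4, 3]].

W = [[5, 3, 1], [1, -4, 3]]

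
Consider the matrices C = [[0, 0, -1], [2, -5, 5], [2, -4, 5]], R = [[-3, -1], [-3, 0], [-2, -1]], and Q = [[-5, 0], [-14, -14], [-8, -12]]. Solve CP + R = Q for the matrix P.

P = [[2, 3], [5, 3], [2, -1]]

CP = Q − R = [[-2, 1], [-11, -14], [-6, -11]].
Left-multiplying both sides by C⁻¹ gives P = C⁻¹(Q − R).
C has determinant -2; C⁻¹ = [[5/2, -2, 5/2], [0, -1, 1], [-1, 0, 0]].
P = C⁻¹(Q − R) = [[2, 3], [5, 3], [2, -1]].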